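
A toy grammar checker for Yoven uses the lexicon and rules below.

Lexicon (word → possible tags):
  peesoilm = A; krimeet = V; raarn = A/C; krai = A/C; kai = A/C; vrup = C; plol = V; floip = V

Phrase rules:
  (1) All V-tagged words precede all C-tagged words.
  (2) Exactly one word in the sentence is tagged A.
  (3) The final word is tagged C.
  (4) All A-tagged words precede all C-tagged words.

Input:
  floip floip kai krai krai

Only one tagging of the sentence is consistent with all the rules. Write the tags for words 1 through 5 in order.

V V A C C

Candidates per position — 1:floip {V}; 2:floip {V}; 3:kai {A,C}; 4:krai {A,C}; 5:krai {A,C}.
If word 5 were A, no tagging could satisfy rule 3; so word 5 is C.
The remaining ambiguous positions (3, 4) are resolved jointly — only one combination satisfies every rule.
That leaves exactly one tagging: V V A C C.
Checking: rule 1 ✓; rule 2 ✓; rule 3 ✓; rule 4 ✓.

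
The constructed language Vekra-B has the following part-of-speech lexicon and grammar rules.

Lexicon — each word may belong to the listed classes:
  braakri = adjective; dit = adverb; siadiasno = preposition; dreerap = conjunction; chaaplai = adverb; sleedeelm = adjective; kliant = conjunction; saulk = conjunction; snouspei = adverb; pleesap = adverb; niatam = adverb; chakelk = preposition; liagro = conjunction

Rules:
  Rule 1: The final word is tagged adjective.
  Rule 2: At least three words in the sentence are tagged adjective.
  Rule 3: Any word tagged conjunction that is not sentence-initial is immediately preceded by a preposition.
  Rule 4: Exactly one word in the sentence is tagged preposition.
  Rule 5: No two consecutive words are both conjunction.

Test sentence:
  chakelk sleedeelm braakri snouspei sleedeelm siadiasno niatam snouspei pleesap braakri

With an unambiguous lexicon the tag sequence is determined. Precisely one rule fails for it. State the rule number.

Fixed tagging: preposition adjective adjective adverb adjective preposition adverb adverb adverb adjective.
Checking each rule: R1 ✓, R2 ✓, R3 ✓, R4 ✗, R5 ✓.
Only rule 4 fails.

4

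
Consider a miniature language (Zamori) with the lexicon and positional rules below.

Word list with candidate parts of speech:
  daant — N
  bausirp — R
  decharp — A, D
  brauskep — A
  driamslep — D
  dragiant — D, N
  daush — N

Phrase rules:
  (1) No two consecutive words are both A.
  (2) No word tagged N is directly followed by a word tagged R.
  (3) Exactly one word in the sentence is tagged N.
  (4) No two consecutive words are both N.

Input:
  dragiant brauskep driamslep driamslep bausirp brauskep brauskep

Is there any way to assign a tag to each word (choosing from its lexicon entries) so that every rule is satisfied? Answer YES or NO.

NO

Candidates per position — 1:dragiant {D,N}; 2:brauskep {A}; 3:driamslep {D}; 4:driamslep {D}; 5:bausirp {R}; 6:brauskep {A}; 7:brauskep {A}.
Rule 1 cannot be satisfied by any choice of tags from the lexicon.
So there is no consistent tagging.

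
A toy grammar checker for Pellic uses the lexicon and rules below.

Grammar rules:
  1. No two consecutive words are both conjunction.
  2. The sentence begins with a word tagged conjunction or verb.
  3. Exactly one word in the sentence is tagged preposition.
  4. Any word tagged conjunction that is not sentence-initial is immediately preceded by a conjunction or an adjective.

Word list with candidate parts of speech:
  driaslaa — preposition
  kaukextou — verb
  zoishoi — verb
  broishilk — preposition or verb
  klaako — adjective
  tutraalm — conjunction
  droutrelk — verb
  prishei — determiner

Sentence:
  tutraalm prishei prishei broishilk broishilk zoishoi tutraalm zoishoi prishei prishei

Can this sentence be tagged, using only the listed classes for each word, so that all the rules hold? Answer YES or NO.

NO

Candidates per position — 1:tutraalm {conjunction}; 2:prishei {determiner}; 3:prishei {determiner}; 4:broishilk {preposition,verb}; 5:broishilk {preposition,verb}; 6:zoishoi {verb}; 7:tutraalm {conjunction}; 8:zoishoi {verb}; 9:prishei {determiner}; 10:prishei {determiner}.
Rule 4 cannot be satisfied by any choice of tags from the lexicon.
So there is no consistent tagging.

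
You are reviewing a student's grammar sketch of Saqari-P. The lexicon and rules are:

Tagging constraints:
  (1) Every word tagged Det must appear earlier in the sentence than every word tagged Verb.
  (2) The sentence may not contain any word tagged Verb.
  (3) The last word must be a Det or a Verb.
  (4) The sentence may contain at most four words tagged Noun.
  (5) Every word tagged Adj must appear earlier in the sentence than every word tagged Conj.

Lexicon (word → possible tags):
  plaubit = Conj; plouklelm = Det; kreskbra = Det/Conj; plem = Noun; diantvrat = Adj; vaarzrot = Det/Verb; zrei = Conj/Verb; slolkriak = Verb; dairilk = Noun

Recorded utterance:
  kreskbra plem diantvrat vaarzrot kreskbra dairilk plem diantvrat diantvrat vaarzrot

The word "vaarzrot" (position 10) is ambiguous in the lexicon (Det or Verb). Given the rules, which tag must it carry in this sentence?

Det

Candidates per position — 1:kreskbra {Det,Conj}; 2:plem {Noun}; 3:diantvrat {Adj}; 4:vaarzrot {Det,Verb}; 5:kreskbra {Det,Conj}; 6:dairilk {Noun}; 7:plem {Noun}; 8:diantvrat {Adj}; 9:diantvrat {Adj}; 10:vaarzrot {Det,Verb}.
Position 1: Conj is ruled out by rule 5; that leaves Det.
Position 4: Verb is ruled out by rule 2; that leaves Det.
Position 5: Conj is ruled out by rule 5; that leaves Det.
Position 10: Verb is ruled out by rule 2; that leaves Det.
So the tagging must be: Det Noun Adj Det Det Noun Noun Adj Adj Det.
Checking: rule 1 ✓; rule 2 ✓; rule 3 ✓; rule 4 ✓; rule 5 ✓.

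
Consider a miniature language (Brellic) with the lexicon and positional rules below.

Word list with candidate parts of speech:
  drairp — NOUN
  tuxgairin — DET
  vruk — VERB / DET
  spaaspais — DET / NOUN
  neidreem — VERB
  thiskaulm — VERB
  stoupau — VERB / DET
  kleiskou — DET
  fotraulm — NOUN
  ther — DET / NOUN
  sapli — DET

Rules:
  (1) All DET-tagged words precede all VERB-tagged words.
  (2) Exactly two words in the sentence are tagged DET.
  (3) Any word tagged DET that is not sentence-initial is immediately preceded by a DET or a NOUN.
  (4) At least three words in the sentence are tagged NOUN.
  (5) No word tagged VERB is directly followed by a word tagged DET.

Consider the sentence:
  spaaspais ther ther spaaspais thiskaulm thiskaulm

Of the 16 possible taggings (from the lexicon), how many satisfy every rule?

0

Candidates per position — 1:spaaspais {DET,NOUN}; 2:ther {DET,NOUN}; 3:ther {DET,NOUN}; 4:spaaspais {DET,NOUN}; 5:thiskaulm {VERB}; 6:thiskaulm {VERB}.
There are 16 candidate sequences in total.
Every candidate sequence violates at least one rule; no consistent tagging exists.
Count = 0.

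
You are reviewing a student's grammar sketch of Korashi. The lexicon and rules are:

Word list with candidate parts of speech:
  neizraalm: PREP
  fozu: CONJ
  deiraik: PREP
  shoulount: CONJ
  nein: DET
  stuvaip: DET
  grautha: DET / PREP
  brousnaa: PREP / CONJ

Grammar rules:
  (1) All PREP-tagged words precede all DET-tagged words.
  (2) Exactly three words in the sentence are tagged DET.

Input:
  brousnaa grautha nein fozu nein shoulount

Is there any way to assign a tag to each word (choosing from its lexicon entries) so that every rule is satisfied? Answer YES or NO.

Candidates per position — 1:brousnaa {PREP,CONJ}; 2:grautha {DET,PREP}; 3:nein {DET}; 4:fozu {CONJ}; 5:nein {DET}; 6:shoulount {CONJ}.
One satisfying assignment: PREP DET DET CONJ DET CONJ.
Checking: rule 1 satisfied; rule 2 satisfied.

YES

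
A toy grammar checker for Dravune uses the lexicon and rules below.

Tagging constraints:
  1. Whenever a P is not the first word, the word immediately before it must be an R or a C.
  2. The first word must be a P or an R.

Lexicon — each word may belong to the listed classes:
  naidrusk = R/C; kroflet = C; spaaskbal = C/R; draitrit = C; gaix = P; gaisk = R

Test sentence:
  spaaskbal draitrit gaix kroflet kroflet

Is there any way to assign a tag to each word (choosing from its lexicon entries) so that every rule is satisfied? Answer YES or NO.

Candidates per position — 1:spaaskbal {C,R}; 2:draitrit {C}; 3:gaix {P}; 4:kroflet {C}; 5:kroflet {C}.
One satisfying assignment: R C P C C.
Verifying each rule — rule 1 holds; rule 2 holds.

YES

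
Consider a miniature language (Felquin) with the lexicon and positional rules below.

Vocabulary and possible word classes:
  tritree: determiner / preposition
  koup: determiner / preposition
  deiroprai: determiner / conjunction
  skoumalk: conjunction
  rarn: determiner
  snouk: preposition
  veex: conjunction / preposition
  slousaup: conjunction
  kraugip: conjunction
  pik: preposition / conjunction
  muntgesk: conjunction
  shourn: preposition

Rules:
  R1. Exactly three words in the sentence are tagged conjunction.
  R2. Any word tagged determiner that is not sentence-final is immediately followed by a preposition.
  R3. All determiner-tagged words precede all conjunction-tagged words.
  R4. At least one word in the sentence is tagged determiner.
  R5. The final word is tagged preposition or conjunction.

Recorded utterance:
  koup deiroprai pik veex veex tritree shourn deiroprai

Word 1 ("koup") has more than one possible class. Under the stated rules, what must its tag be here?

preposition

Candidates per position — 1:koup {determiner,preposition}; 2:deiroprai {determiner,conjunction}; 3:pik {preposition,conjunction}; 4:veex {conjunction,preposition}; 5:veex {conjunction,preposition}; 6:tritree {determiner,preposition}; 7:shourn {preposition}; 8:deiroprai {determiner,conjunction}.
If word 1 were determiner, no tagging could satisfy rule 2; so word 1 is preposition.
If word 8 were determiner, no tagging could satisfy rule 5; so word 8 is conjunction.
The remaining ambiguous positions (2, 3, 4, 5, 6) are resolved jointly — only one combination satisfies every rule.
The only consistent sequence is: preposition determiner preposition conjunction conjunction preposition preposition conjunction.
Checking: rule 1 holds; rule 2 holds; rule 3 holds; rule 4 holds; rule 5 holds.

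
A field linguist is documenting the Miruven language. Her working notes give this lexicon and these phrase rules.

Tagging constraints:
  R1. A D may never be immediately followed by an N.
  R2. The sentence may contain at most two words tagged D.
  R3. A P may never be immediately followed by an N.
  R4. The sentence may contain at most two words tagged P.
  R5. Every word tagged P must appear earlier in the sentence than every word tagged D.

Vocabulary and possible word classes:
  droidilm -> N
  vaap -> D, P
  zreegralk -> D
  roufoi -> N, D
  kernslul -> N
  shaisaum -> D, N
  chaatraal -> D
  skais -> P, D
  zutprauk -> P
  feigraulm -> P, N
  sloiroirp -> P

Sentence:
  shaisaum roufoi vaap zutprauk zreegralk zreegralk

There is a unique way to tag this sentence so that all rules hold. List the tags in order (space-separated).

N N P P D D

Candidates per position — 1:shaisaum {D,N}; 2:roufoi {N,D}; 3:vaap {D,P}; 4:zutprauk {P}; 5:zreegralk {D}; 6:zreegralk {D}.
If word 1 were D, no tagging could satisfy rule 2; so word 1 is N.
If word 2 were D, no tagging could satisfy rule 2; so word 2 is N.
If word 3 were D, no tagging could satisfy rule 2; so word 3 is P.
That leaves exactly one tagging: N N P P D D.
Check: rule 1 ✓; rule 2 ✓; rule 3 ✓; rule 4 ✓; rule 5 ✓.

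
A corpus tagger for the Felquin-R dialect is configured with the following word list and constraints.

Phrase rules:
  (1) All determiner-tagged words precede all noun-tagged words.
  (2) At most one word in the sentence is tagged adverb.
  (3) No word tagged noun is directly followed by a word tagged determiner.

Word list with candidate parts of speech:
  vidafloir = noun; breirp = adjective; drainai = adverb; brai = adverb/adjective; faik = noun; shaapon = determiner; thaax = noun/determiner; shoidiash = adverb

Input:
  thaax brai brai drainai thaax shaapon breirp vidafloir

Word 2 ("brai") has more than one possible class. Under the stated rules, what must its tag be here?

Candidates per position — 1:thaax {noun,determiner}; 2:brai {adverb,adjective}; 3:brai {adverb,adjective}; 4:drainai {adverb}; 5:thaax {noun,determiner}; 6:shaapon {determiner}; 7:breirp {adjective}; 8:vidafloir {noun}.
Word 1 cannot be noun — rule 1 would then fail for every completion. It is determiner.
Word 2 cannot be adverb — rule 2 would then fail for every completion. It is adjective.
Word 3 cannot be adverb — rule 2 would then fail for every completion. It is adjective.
Word 5 cannot be noun — rule 1 would then fail for every completion. It is determiner.
That leaves exactly one tagging: determiner adjective adjective adverb determiner determiner adjective noun.
Check: rule 1 holds; rule 2 holds; rule 3 holds.

adjective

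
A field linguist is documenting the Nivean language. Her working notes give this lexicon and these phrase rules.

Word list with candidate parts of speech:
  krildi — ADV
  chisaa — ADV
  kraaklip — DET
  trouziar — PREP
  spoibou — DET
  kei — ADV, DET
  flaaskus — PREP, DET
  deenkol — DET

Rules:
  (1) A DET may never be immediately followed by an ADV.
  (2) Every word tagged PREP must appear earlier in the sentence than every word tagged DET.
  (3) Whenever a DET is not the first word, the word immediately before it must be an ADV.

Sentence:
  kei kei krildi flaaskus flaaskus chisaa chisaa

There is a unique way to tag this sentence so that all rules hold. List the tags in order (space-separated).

ADV ADV ADV PREP PREP ADV ADV

Candidates per position — 1:kei {ADV,DET}; 2:kei {ADV,DET}; 3:krildi {ADV}; 4:flaaskus {PREP,DET}; 5:flaaskus {PREP,DET}; 6:chisaa {ADV}; 7:chisaa {ADV}.
Word 1 cannot be DET — rule 1 would then fail for every completion. It is ADV.
Word 2 cannot be DET — rule 1 would then fail for every completion. It is ADV.
Word 5 cannot be DET — rule 1 would then fail for every completion. It is PREP.
Word 4 cannot be DET — rule 2 would then fail for every completion. It is PREP.
So the tagging must be: ADV ADV ADV PREP PREP ADV ADV.
Rule-by-rule: rule 1 satisfied; rule 2 satisfied; rule 3 satisfied.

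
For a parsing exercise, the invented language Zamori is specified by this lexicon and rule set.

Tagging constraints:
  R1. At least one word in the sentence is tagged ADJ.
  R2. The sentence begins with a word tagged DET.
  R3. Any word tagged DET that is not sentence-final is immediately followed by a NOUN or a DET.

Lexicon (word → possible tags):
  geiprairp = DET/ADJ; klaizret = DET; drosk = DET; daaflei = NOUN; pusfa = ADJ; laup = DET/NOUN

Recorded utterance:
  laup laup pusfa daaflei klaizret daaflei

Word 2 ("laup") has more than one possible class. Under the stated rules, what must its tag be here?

Candidates per position — 1:laup {DET,NOUN}; 2:laup {DET,NOUN}; 3:pusfa {ADJ}; 4:daaflei {NOUN}; 5:klaizret {DET}; 6:daaflei {NOUN}.
Position 1: NOUN is ruled out by rule 2; that leaves DET.
Position 2: DET is ruled out by rule 3; that leaves NOUN.
The only consistent sequence is: DET NOUN ADJ NOUN DET NOUN.
Verifying each rule — rule 1 ok; rule 2 ok; rule 3 ok.

NOUN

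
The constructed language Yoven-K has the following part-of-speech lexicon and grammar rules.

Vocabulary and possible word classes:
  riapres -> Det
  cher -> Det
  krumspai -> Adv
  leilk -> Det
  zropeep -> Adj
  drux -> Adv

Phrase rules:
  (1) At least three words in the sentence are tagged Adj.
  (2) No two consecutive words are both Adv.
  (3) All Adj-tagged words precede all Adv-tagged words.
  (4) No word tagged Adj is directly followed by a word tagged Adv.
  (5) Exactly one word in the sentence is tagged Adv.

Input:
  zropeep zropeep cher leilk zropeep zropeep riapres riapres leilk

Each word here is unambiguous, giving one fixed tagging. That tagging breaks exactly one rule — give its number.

5

Fixed tagging: Adj Adj Det Det Adj Adj Det Det Det.
Rule check: R1 ✓, R2 ✓, R3 ✓, R4 ✓, R5 ✗.
Only rule 5 fails.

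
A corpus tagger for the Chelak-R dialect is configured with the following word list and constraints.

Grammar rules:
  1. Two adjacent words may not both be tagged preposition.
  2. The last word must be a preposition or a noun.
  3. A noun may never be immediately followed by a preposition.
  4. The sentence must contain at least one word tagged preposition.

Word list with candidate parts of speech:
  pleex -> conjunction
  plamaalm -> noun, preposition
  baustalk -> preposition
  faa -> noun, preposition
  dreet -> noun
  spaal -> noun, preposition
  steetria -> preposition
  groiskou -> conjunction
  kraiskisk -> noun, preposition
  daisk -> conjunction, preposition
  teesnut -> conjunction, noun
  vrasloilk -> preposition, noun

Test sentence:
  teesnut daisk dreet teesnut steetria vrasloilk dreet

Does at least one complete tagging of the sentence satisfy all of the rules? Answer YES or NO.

YES

Candidates per position — 1:teesnut {conjunction,noun}; 2:daisk {conjunction,preposition}; 3:dreet {noun}; 4:teesnut {conjunction,noun}; 5:steetria {preposition}; 6:vrasloilk {preposition,noun}; 7:dreet {noun}.
One satisfying assignment: conjunction conjunction noun conjunction preposition noun noun.
Check: rule 1 ok; rule 2 ok; rule 3 ok; rule 4 ok.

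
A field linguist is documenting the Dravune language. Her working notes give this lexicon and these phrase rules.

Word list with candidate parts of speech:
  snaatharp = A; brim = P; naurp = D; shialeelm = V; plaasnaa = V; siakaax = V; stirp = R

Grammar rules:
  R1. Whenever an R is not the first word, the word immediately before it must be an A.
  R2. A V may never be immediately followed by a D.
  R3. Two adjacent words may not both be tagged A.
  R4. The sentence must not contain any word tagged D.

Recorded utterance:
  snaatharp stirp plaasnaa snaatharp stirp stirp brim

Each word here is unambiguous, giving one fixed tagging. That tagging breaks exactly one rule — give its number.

1

Fixed tagging: A R V A R R P.
Rule check: R1 fail, R2 pass, R3 pass, R4 pass.
Only rule 1 fails.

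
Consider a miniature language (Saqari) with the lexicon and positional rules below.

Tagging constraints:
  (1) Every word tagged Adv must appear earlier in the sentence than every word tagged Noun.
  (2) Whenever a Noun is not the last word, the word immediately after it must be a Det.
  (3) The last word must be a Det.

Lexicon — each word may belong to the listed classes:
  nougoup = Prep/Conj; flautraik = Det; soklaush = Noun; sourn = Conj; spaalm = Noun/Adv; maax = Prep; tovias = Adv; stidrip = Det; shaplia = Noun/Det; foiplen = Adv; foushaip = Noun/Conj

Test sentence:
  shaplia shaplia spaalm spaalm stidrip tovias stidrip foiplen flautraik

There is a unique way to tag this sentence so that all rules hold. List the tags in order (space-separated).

Candidates per position — 1:shaplia {Noun,Det}; 2:shaplia {Noun,Det}; 3:spaalm {Noun,Adv}; 4:spaalm {Noun,Adv}; 5:stidrip {Det}; 6:tovias {Adv}; 7:stidrip {Det}; 8:foiplen {Adv}; 9:flautraik {Det}.
Word 1 cannot be Noun — rule 1 would then fail for every completion. It is Det.
Word 2 cannot be Noun — rule 1 would then fail for every completion. It is Det.
Word 3 cannot be Noun — rule 1 would then fail for every completion. It is Adv.
Word 4 cannot be Noun — rule 1 would then fail for every completion. It is Adv.
The unique satisfying tagging is: Det Det Adv Adv Det Adv Det Adv Det.
Checking: rule 1 holds; rule 2 holds; rule 3 holds.

Det Det Adv Adv Det Adv Det Adv Det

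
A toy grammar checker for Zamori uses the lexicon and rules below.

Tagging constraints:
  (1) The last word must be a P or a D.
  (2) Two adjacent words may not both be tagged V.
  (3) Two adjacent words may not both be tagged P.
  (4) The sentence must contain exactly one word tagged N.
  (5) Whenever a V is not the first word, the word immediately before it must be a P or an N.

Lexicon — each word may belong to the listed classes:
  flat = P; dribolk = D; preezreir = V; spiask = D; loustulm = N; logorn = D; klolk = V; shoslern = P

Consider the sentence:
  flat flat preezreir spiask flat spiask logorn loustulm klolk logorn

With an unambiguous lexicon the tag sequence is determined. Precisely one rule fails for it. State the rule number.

Fixed tagging: P P V D P D D N V D.
Checking each rule: R1 holds, R2 holds, R3 violated, R4 holds, R5 holds.
Only rule 3 fails.

3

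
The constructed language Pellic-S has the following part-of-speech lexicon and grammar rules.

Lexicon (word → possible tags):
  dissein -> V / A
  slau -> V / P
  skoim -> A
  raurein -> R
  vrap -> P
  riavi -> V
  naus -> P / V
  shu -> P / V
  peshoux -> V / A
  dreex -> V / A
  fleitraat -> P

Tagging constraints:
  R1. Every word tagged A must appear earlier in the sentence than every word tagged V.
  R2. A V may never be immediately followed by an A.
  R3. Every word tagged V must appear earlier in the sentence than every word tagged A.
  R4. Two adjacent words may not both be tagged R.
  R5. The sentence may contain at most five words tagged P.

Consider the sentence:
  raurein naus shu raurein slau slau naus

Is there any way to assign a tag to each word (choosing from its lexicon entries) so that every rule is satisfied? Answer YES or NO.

Candidates per position — 1:raurein {R}; 2:naus {P,V}; 3:shu {P,V}; 4:raurein {R}; 5:slau {V,P}; 6:slau {V,P}; 7:naus {P,V}.
One satisfying assignment: R P P R P V P.
Check: rule 1 holds; rule 2 holds; rule 3 holds; rule 4 holds; rule 5 holds.

YES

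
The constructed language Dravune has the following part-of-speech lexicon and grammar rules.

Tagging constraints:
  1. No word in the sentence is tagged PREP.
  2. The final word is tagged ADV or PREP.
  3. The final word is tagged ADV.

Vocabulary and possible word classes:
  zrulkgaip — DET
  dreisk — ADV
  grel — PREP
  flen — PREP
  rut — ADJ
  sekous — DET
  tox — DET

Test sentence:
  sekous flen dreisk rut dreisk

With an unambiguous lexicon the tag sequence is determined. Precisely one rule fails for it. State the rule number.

1

Fixed tagging: DET PREP ADV ADJ ADV.
Rule check: R1 fails, R2 ok, R3 ok.
Only rule 1 fails.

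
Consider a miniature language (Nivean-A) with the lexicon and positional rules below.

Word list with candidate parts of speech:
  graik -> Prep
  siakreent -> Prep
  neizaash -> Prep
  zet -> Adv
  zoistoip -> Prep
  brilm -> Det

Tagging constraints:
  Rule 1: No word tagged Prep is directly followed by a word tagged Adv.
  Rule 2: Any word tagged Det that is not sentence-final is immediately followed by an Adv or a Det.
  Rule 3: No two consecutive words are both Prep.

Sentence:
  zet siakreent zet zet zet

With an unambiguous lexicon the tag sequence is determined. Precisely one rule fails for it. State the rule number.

Fixed tagging: Adv Prep Adv Adv Adv.
Checking each rule: R1 fail, R2 pass, R3 pass.
Only rule 1 fails.

1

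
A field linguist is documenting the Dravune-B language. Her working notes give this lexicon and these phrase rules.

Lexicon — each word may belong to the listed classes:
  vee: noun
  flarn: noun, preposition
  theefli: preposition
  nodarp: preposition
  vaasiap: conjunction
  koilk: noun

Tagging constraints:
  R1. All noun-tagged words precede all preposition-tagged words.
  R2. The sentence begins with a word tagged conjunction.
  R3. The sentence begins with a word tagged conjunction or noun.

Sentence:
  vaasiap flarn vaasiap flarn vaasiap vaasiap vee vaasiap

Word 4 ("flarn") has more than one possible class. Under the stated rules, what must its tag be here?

noun

Candidates per position — 1:vaasiap {conjunction}; 2:flarn {noun,preposition}; 3:vaasiap {conjunction}; 4:flarn {noun,preposition}; 5:vaasiap {conjunction}; 6:vaasiap {conjunction}; 7:vee {noun}; 8:vaasiap {conjunction}.
If word 2 were preposition, no tagging could satisfy rule 1; so word 2 is noun.
If word 4 were preposition, no tagging could satisfy rule 1; so word 4 is noun.
The unique satisfying tagging is: conjunction noun conjunction noun conjunction conjunction noun conjunction.
Verifying each rule — rule 1 ✓; rule 2 ✓; rule 3 ✓.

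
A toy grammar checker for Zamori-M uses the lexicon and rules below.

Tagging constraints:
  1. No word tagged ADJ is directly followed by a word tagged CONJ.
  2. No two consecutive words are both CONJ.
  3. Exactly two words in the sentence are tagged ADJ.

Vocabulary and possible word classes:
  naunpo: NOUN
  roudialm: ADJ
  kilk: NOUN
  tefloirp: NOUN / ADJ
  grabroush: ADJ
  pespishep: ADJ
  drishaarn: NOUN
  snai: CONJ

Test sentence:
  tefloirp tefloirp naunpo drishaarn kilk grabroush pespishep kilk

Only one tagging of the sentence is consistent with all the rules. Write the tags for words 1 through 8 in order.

NOUN NOUN NOUN NOUN NOUN ADJ ADJ NOUN

Candidates per position — 1:tefloirp {NOUN,ADJ}; 2:tefloirp {NOUN,ADJ}; 3:naunpo {NOUN}; 4:drishaarn {NOUN}; 5:kilk {NOUN}; 6:grabroush {ADJ}; 7:pespishep {ADJ}; 8:kilk {NOUN}.
Position 1: tagging it ADJ would leave rule 3 unsatisfiable, so it must be NOUN.
Position 2: tagging it ADJ would leave rule 3 unsatisfiable, so it must be NOUN.
The only consistent sequence is: NOUN NOUN NOUN NOUN NOUN ADJ ADJ NOUN.
Rule-by-rule: rule 1 holds; rule 2 holds; rule 3 holds.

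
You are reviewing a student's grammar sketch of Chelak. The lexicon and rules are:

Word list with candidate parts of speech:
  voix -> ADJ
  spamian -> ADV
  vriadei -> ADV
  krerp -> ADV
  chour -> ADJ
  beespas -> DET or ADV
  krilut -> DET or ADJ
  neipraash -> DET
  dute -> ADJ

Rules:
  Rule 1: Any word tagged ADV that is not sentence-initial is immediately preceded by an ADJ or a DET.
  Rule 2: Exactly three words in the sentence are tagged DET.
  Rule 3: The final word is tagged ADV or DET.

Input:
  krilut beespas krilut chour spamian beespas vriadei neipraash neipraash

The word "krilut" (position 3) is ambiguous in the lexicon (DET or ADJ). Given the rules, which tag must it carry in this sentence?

ADJ

Candidates per position — 1:krilut {DET,ADJ}; 2:beespas {DET,ADV}; 3:krilut {DET,ADJ}; 4:chour {ADJ}; 5:spamian {ADV}; 6:beespas {DET,ADV}; 7:vriadei {ADV}; 8:neipraash {DET}; 9:neipraash {DET}.
Position 6: tagging it ADV would leave rule 1 unsatisfiable, so it must be DET.
Position 1: tagging it DET would leave rule 2 unsatisfiable, so it must be ADJ.
Position 2: tagging it DET would leave rule 2 unsatisfiable, so it must be ADV.
Position 3: tagging it DET would leave rule 2 unsatisfiable, so it must be ADJ.
The unique satisfying tagging is: ADJ ADV ADJ ADJ ADV DET ADV DET DET.
Verifying each rule — rule 1 ok; rule 2 ok; rule 3 ok.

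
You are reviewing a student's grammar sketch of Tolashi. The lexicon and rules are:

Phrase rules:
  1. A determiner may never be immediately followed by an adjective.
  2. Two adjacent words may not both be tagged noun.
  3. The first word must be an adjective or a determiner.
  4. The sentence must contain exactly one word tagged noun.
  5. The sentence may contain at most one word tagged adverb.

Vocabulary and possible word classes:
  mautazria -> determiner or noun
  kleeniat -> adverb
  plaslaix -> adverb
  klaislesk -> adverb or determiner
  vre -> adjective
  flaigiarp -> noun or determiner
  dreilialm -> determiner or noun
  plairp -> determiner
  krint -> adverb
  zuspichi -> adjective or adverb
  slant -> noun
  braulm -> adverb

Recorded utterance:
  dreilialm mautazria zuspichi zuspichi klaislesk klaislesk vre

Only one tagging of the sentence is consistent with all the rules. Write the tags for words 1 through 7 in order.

determiner noun adjective adjective determiner adverb adjective

Candidates per position — 1:dreilialm {determiner,noun}; 2:mautazria {determiner,noun}; 3:zuspichi {adjective,adverb}; 4:zuspichi {adjective,adverb}; 5:klaislesk {adverb,determiner}; 6:klaislesk {adverb,determiner}; 7:vre {adjective}.
If word 1 were noun, no tagging could satisfy rule 3; so word 1 is determiner.
If word 2 were determiner, no tagging could satisfy rule 4; so word 2 is noun.
If word 6 were determiner, no tagging could satisfy rule 1; so word 6 is adverb.
If word 3 were adverb, no tagging could satisfy rule 5; so word 3 is adjective.
If word 4 were adverb, no tagging could satisfy rule 5; so word 4 is adjective.
If word 5 were adverb, no tagging could satisfy rule 5; so word 5 is determiner.
So the tagging must be: determiner noun adjective adjective determiner adverb adjective.
Check: rule 1 satisfied; rule 2 satisfied; rule 3 satisfied; rule 4 satisfied; rule 5 satisfied.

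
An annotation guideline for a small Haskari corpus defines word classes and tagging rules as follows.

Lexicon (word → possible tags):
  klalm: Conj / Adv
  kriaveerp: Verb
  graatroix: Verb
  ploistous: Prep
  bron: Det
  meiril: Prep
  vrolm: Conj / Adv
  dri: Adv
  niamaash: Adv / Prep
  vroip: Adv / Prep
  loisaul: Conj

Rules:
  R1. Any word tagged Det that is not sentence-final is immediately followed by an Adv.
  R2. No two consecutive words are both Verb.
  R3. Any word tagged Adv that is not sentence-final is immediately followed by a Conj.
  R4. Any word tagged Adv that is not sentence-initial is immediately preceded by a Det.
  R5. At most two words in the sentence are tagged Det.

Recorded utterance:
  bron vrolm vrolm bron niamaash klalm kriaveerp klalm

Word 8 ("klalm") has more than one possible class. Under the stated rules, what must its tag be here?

Conj

Candidates per position — 1:bron {Det}; 2:vrolm {Conj,Adv}; 3:vrolm {Conj,Adv}; 4:bron {Det}; 5:niamaash {Adv,Prep}; 6:klalm {Conj,Adv}; 7:kriaveerp {Verb}; 8:klalm {Conj,Adv}.
If word 2 were Conj, no tagging could satisfy rule 1; so word 2 is Adv.
If word 3 were Adv, no tagging could satisfy rule 3; so word 3 is Conj.
If word 5 were Prep, no tagging could satisfy rule 1; so word 5 is Adv.
If word 6 were Adv, no tagging could satisfy rule 3; so word 6 is Conj.
If word 8 were Adv, no tagging could satisfy rule 4; so word 8 is Conj.
The only consistent sequence is: Det Adv Conj Det Adv Conj Verb Conj.
Verifying each rule — rule 1 ✓; rule 2 ✓; rule 3 ✓; rule 4 ✓; rule 5 ✓.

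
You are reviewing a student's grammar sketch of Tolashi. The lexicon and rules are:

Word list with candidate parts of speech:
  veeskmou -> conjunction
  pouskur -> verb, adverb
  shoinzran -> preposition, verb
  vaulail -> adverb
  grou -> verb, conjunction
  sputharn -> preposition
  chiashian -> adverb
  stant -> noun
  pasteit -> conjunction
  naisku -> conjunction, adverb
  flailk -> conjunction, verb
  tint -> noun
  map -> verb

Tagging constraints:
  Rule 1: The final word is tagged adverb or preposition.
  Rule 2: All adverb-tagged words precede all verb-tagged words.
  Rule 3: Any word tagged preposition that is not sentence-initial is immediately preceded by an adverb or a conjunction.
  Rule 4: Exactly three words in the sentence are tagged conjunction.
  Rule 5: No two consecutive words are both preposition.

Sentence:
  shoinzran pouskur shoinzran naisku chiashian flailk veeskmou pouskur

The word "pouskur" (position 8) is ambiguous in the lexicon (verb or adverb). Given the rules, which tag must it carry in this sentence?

adverb

Candidates per position — 1:shoinzran {preposition,verb}; 2:pouskur {verb,adverb}; 3:shoinzran {preposition,verb}; 4:naisku {conjunction,adverb}; 5:chiashian {adverb}; 6:flailk {conjunction,verb}; 7:veeskmou {conjunction}; 8:pouskur {verb,adverb}.
Position 1: tagging it verb would leave rule 2 unsatisfiable, so it must be preposition.
Position 2: tagging it verb would leave rule 2 unsatisfiable, so it must be adverb.
Position 3: tagging it verb would leave rule 2 unsatisfiable, so it must be preposition.
Position 4: tagging it adverb would leave rule 4 unsatisfiable, so it must be conjunction.
Position 6: tagging it verb would leave rule 4 unsatisfiable, so it must be conjunction.
Position 8: tagging it verb would leave rule 1 unsatisfiable, so it must be adverb.
That leaves exactly one tagging: preposition adverb preposition conjunction adverb conjunction conjunction adverb.
Rule-by-rule: rule 1 satisfied; rule 2 satisfied; rule 3 satisfied; rule 4 satisfied; rule 5 satisfied.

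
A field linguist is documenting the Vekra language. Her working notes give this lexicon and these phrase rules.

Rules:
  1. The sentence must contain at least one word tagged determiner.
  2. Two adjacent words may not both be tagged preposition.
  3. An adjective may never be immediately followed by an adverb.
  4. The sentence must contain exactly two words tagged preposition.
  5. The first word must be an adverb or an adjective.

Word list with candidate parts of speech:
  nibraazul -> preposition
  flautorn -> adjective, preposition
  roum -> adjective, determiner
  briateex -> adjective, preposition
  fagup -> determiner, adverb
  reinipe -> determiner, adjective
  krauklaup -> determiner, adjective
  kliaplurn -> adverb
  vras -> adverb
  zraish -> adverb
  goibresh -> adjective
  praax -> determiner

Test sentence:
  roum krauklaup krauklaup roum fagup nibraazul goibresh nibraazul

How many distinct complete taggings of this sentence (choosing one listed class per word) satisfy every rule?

12

Candidates per position — 1:roum {adjective,determiner}; 2:krauklaup {determiner,adjective}; 3:krauklaup {determiner,adjective}; 4:roum {adjective,determiner}; 5:fagup {determiner,adverb}; 6:nibraazul {preposition}; 7:goibresh {adjective}; 8:nibraazul {preposition}.
There are 32 candidate sequences in total.
Checking each against the rules leaves 12 sequences.
Count = 12.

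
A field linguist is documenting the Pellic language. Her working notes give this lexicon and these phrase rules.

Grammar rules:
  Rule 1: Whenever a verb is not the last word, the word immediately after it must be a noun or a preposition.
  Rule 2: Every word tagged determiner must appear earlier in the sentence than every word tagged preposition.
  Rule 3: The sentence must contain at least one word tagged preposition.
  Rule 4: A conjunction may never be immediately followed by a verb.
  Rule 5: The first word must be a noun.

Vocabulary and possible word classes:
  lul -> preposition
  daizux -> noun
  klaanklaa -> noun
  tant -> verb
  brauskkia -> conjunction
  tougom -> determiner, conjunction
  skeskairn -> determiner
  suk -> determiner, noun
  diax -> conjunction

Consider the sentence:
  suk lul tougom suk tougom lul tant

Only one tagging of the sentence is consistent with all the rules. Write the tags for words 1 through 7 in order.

noun preposition conjunction noun conjunction preposition verb

Candidates per position — 1:suk {determiner,noun}; 2:lul {preposition}; 3:tougom {determiner,conjunction}; 4:suk {determiner,noun}; 5:tougom {determiner,conjunction}; 6:lul {preposition}; 7:tant {verb}.
At position 1, choosing determiner makes rule 5 impossible to satisfy; hence noun.
At position 3, choosing determiner makes rule 2 impossible to satisfy; hence conjunction.
At position 4, choosing determiner makes rule 2 impossible to satisfy; hence noun.
At position 5, choosing determiner makes rule 2 impossible to satisfy; hence conjunction.
That leaves exactly one tagging: noun preposition conjunction noun conjunction preposition verb.
Verifying each rule — rule 1 ✓; rule 2 ✓; rule 3 ✓; rule 4 ✓; rule 5 ✓.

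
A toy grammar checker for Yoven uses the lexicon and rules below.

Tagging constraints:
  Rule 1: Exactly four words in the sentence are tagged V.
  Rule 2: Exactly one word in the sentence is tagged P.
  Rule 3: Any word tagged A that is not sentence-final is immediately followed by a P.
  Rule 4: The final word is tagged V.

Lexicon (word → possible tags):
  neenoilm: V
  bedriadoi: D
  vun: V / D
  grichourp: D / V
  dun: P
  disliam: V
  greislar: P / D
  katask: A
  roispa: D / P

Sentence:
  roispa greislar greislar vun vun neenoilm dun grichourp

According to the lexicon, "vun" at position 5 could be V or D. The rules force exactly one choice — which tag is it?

V

Candidates per position — 1:roispa {D,P}; 2:greislar {P,D}; 3:greislar {P,D}; 4:vun {V,D}; 5:vun {V,D}; 6:neenoilm {V}; 7:dun {P}; 8:grichourp {D,V}.
At position 1, choosing P makes rule 2 impossible to satisfy; hence D.
At position 2, choosing P makes rule 2 impossible to satisfy; hence D.
At position 3, choosing P makes rule 2 impossible to satisfy; hence D.
At position 4, choosing D makes rule 1 impossible to satisfy; hence V.
At position 5, choosing D makes rule 1 impossible to satisfy; hence V.
At position 8, choosing D makes rule 1 impossible to satisfy; hence V.
That leaves exactly one tagging: D D D V V V P V.
Verifying each rule — rule 1 holds; rule 2 holds; rule 3 holds; rule 4 holds.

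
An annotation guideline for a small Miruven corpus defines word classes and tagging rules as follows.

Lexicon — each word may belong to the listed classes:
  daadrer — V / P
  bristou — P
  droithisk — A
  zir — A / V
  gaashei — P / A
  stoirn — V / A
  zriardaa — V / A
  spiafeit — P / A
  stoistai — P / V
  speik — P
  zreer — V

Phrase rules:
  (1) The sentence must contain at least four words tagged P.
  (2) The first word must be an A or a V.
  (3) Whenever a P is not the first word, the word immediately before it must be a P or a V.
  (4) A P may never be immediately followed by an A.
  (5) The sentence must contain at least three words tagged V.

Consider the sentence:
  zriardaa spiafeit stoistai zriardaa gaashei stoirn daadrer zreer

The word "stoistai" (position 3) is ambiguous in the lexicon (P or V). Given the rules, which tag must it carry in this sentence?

Candidates per position — 1:zriardaa {V,A}; 2:spiafeit {P,A}; 3:stoistai {P,V}; 4:zriardaa {V,A}; 5:gaashei {P,A}; 6:stoirn {V,A}; 7:daadrer {V,P}; 8:zreer {V}.
Position 2: A is ruled out by rule 1; that leaves P.
Position 3: V is ruled out by rule 1; that leaves P.
Position 4: A is ruled out by rule 4; that leaves V.
Position 5: A is ruled out by rule 1; that leaves P.
Position 6: A is ruled out by rule 4; that leaves V.
Position 7: V is ruled out by rule 1; that leaves P.
Position 1: A is ruled out by rule 3; that leaves V.
The unique satisfying tagging is: V P P V P V P V.
Verifying each rule — rule 1 ✓; rule 2 ✓; rule 3 ✓; rule 4 ✓; rule 5 ✓.

P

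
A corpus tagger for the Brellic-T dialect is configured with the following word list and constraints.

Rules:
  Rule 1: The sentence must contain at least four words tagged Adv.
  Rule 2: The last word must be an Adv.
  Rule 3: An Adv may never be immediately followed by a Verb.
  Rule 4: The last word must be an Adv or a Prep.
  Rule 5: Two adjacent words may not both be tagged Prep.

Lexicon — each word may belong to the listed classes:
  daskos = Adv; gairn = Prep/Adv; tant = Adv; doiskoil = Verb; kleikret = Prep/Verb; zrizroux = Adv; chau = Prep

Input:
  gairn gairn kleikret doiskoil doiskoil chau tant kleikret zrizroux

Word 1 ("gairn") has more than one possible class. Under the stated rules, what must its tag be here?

Candidates per position — 1:gairn {Prep,Adv}; 2:gairn {Prep,Adv}; 3:kleikret {Prep,Verb}; 4:doiskoil {Verb}; 5:doiskoil {Verb}; 6:chau {Prep}; 7:tant {Adv}; 8:kleikret {Prep,Verb}; 9:zrizroux {Adv}.
If word 1 were Prep, no tagging could satisfy rule 1; so word 1 is Adv.
If word 2 were Prep, no tagging could satisfy rule 1; so word 2 is Adv.
If word 3 were Verb, no tagging could satisfy rule 3; so word 3 is Prep.
If word 8 were Verb, no tagging could satisfy rule 3; so word 8 is Prep.
So the tagging must be: Adv Adv Prep Verb Verb Prep Adv Prep Adv.
Verifying each rule — rule 1 ok; rule 2 ok; rule 3 ok; rule 4 ok; rule 5 ok.

Adv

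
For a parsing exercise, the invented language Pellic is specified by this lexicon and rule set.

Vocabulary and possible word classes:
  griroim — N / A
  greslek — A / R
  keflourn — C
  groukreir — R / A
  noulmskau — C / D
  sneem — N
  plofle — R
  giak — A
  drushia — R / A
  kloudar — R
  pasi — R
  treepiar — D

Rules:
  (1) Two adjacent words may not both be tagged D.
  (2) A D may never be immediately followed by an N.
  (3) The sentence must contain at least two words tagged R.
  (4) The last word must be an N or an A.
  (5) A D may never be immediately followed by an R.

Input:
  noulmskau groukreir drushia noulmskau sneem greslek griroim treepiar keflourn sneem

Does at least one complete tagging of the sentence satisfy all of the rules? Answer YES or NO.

Candidates per position — 1:noulmskau {C,D}; 2:groukreir {R,A}; 3:drushia {R,A}; 4:noulmskau {C,D}; 5:sneem {N}; 6:greslek {A,R}; 7:griroim {N,A}; 8:treepiar {D}; 9:keflourn {C}; 10:sneem {N}.
One satisfying assignment: C R R C N R N D C N.
Rule-by-rule: rule 1 holds; rule 2 holds; rule 3 holds; rule 4 holds; rule 5 holds.

YES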